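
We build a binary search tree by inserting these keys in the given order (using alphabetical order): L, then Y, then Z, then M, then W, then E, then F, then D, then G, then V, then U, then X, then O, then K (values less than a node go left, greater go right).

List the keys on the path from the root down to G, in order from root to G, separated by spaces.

Resulting structure (node: left, right):
  L: L=E, R=Y
  Y: L=M, R=Z
  Z: L=–, R=–
  M: L=–, R=W
  W: L=V, R=X
  E: L=D, R=F
  F: L=–, R=G
  D: L=–, R=–
  G: L=–, R=K
  V: L=U, R=–
  U: L=O, R=–
  X: L=–, R=–
  O: L=–, R=–
  K: L=–, R=–

L E F G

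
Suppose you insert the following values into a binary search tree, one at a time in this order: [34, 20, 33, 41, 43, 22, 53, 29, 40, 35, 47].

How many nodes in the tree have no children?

3

Resulting structure (node: left, right):
  34: L=20, R=41
  20: L=–, R=33
  33: L=22, R=–
  41: L=40, R=43
  43: L=–, R=53
  22: L=–, R=29
  53: L=47, R=–
  29: L=–, R=–
  40: L=35, R=–
  35: L=–, R=–
  47: L=–, R=–

Leaves: 29, 35, 47 — 3 in total.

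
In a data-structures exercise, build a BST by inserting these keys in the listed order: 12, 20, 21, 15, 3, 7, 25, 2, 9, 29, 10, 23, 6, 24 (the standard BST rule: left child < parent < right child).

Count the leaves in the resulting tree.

6

12: root
20: right child of 12 (depth 1)
21: right child of 20 (depth 2)
15: left child of 20 (depth 2)
3: left child of 12 (depth 1)
7: right child of 3 (depth 2)
25: right child of 21 (depth 3)
2: left child of 3 (depth 2)
9: right child of 7 (depth 3)
29: right child of 25 (depth 4)
10: right child of 9 (depth 4)
23: left child of 25 (depth 4)
6: left child of 7 (depth 3)
24: right child of 23 (depth 5)

Leaves: 2, 6, 10, 15, 24, 29 — 6 in total.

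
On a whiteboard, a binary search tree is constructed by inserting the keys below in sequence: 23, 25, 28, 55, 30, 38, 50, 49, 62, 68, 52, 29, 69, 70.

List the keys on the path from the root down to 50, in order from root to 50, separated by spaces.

Resulting structure (node: left, right):
  23: L=–, R=25
  25: L=–, R=28
  28: L=–, R=55
  55: L=30, R=62
  30: L=29, R=38
  38: L=–, R=50
  50: L=49, R=52
  49: L=–, R=–
  62: L=–, R=68
  68: L=–, R=69
  52: L=–, R=–
  29: L=–, R=–
  69: L=–, R=70
  70: L=–, R=–

23 25 28 55 30 38 50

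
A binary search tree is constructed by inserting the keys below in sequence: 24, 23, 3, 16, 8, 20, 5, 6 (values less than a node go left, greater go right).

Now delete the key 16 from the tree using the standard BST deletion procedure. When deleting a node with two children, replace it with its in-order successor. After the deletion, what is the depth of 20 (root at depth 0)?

24: root
23: left child of 24 (depth 1)
3: left child of 23 (depth 2)
16: right child of 3 (depth 3)
8: left child of 16 (depth 4)
20: right child of 16 (depth 4)
5: left child of 8 (depth 5)
6: right child of 5 (depth 6)

Delete 16 (two children — replace with in-order successor).
After deletion, path to 20: 24 → 23 → 3 → 20.

3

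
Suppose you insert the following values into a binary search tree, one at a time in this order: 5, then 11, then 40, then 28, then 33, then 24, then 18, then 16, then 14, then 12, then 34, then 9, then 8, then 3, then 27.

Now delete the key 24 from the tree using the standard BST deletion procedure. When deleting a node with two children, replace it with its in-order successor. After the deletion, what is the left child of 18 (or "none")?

Insert 5: tree is empty, so 5 becomes the root.
Insert 11: 11 > 5 → go right. Place as right child of 5.
Insert 40: 40 > 5 → go right; 40 > 11 → go right. Place as right child of 11.
Insert 28: 28 > 5 → go right; 28 > 11 → go right; 28 < 40 → go left. Place as left child of 40.
Insert 33: 33 > 5 → go right; 33 > 11 → go right; 33 < 40 → go left; 33 > 28 → go right. Place as right child of 28.
Insert 24: 24 > 5 → go right; 24 > 11 → go right; 24 < 40 → go left; 24 < 28 → go left. Place as left child of 28.
Insert 18: 18 > 5 → go right; 18 > 11 → go right; 18 < 40 → go left; 18 < 28 → go left; 18 < 24 → go left. Place as left child of 24.
Insert 16: 16 > 5 → go right; 16 > 11 → go right; 16 < 40 → go left; 16 < 28 → go left; 16 < 24 → go left; 16 < 18 → go left. Place as left child of 18.
Insert 14: 14 > 5 → go right; 14 > 11 → go right; 14 < 40 → go left; 14 < 28 → go left; 14 < 24 → go left; 14 < 18 → go left; 14 < 16 → go left. Place as left child of 16.
Insert 12: 12 > 5 → go right; 12 > 11 → go right; 12 < 40 → go left; 12 < 28 → go left; 12 < 24 → go left; 12 < 18 → go left; 12 < 16 → go left; 12 < 14 → go left. Place as left child of 14.
Insert 34: 34 > 5 → go right; 34 > 11 → go right; 34 < 40 → go left; 34 > 28 → go right; 34 > 33 → go right. Place as right child of 33.
Insert 9: 9 > 5 → go right; 9 < 11 → go left. Place as left child of 11.
Insert 8: 8 > 5 → go right; 8 < 11 → go left; 8 < 9 → go left. Place as left child of 9.
Insert 3: 3 < 5 → go left. Place as left child of 5.
Insert 27: 27 > 5 → go right; 27 > 11 → go right; 27 < 40 → go left; 27 < 28 → go left; 27 > 24 → go right. Place as right child of 24.

Delete 24 (two children — replace with in-order successor).
After deletion, 18's left child: 16.

16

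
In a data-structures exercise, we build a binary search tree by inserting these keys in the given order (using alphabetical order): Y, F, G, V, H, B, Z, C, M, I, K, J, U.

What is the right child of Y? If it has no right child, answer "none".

Z

Y: root
F: left child of Y (depth 1)
G: right child of F (depth 2)
V: right child of G (depth 3)
H: left child of V (depth 4)
B: left child of F (depth 2)
Z: right child of Y (depth 1)
C: right child of B (depth 3)
M: right child of H (depth 5)
I: left child of M (depth 6)
K: right child of I (depth 7)
J: left child of K (depth 8)
U: right child of M (depth 6)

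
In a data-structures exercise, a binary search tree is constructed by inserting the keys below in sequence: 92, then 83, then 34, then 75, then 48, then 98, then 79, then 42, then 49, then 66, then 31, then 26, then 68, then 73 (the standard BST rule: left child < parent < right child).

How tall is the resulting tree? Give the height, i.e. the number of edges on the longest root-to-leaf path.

Resulting structure (node: left, right):
  92: L=83, R=98
  83: L=34, R=–
  34: L=31, R=75
  75: L=48, R=79
  48: L=42, R=49
  98: L=–, R=–
  79: L=–, R=–
  42: L=–, R=–
  49: L=–, R=66
  66: L=–, R=68
  31: L=26, R=–
  26: L=–, R=–
  68: L=–, R=73
  73: L=–, R=–

The deepest node is 73 at depth 8.

8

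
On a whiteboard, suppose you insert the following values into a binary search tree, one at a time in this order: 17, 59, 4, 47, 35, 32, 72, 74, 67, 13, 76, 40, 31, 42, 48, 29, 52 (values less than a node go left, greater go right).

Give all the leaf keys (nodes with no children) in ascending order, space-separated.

13 29 42 52 67 76

Insert 17: tree is empty, so 17 becomes the root.
Insert 59: 59 > 17 → go right. Place as right child of 17.
Insert 4: 4 < 17 → go left. Place as left child of 17.
Insert 47: 47 > 17 → go right; 47 < 59 → go left. Place as left child of 59.
Insert 35: 35 > 17 → go right; 35 < 59 → go left; 35 < 47 → go left. Place as left child of 47.
Insert 32: 32 > 17 → go right; 32 < 59 → go left; 32 < 47 → go left; 32 < 35 → go left. Place as left child of 35.
Insert 72: 72 > 17 → go right; 72 > 59 → go right. Place as right child of 59.
Insert 74: 74 > 17 → go right; 74 > 59 → go right; 74 > 72 → go right. Place as right child of 72.
Insert 67: 67 > 17 → go right; 67 > 59 → go right; 67 < 72 → go left. Place as left child of 72.
Insert 13: 13 < 17 → go left; 13 > 4 → go right. Place as right child of 4.
Insert 76: 76 > 17 → go right; 76 > 59 → go right; 76 > 72 → go right; 76 > 74 → go right. Place as right child of 74.
Insert 40: 40 > 17 → go right; 40 < 59 → go left; 40 < 47 → go left; 40 > 35 → go right. Place as right child of 35.
Insert 31: 31 > 17 → go right; 31 < 59 → go left; 31 < 47 → go left; 31 < 35 → go left; 31 < 32 → go left. Place as left child of 32.
Insert 42: 42 > 17 → go right; 42 < 59 → go left; 42 < 47 → go left; 42 > 35 → go right; 42 > 40 → go right. Place as right child of 40.
Insert 48: 48 > 17 → go right; 48 < 59 → go left; 48 > 47 → go right. Place as right child of 47.
Insert 29: 29 > 17 → go right; 29 < 59 → go left; 29 < 47 → go left; 29 < 35 → go left; 29 < 32 → go left; 29 < 31 → go left. Place as left child of 31.
Insert 52: 52 > 17 → go right; 52 < 59 → go left; 52 > 47 → go right; 52 > 48 → go right. Place as right child of 48.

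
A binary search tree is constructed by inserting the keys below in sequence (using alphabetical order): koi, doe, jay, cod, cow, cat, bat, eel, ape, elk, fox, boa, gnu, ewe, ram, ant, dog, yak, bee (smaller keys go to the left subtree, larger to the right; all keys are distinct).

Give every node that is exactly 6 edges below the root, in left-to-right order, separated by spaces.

Resulting structure (node: left, right):
  koi: L=doe, R=ram
  doe: L=cod, R=jay
  jay: L=eel, R=–
  cod: L=cat, R=cow
  cow: L=–, R=–
  cat: L=bat, R=–
  bat: L=ape, R=boa
  eel: L=dog, R=elk
  ape: L=ant, R=–
  elk: L=–, R=fox
  fox: L=ewe, R=gnu
  boa: L=bee, R=–
  gnu: L=–, R=–
  ewe: L=–, R=–
  ram: L=–, R=yak
  ant: L=–, R=–
  dog: L=–, R=–
  yak: L=–, R=–
  bee: L=–, R=–

ant bee ewe gnu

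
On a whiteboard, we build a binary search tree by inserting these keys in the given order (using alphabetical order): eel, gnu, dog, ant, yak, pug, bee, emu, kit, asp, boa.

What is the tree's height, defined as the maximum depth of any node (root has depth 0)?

Resulting structure (node: left, right):
  eel: L=dog, R=gnu
  gnu: L=emu, R=yak
  dog: L=ant, R=–
  ant: L=–, R=bee
  yak: L=pug, R=–
  pug: L=kit, R=–
  bee: L=asp, R=boa
  emu: L=–, R=–
  kit: L=–, R=–
  asp: L=–, R=–
  boa: L=–, R=–

The deepest node is kit at depth 4.

4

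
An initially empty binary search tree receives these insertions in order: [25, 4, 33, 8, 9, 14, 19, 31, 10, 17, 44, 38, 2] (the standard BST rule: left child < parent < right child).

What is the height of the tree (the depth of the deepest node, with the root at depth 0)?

Insert 25: tree is empty, so 25 becomes the root.
Insert 4: 4 < 25 → go left. Place as left child of 25.
Insert 33: 33 > 25 → go right. Place as right child of 25.
Insert 8: 8 < 25 → go left; 8 > 4 → go right. Place as right child of 4.
Insert 9: 9 < 25 → go left; 9 > 4 → go right; 9 > 8 → go right. Place as right child of 8.
Insert 14: 14 < 25 → go left; 14 > 4 → go right; 14 > 8 → go right; 14 > 9 → go right. Place as right child of 9.
Insert 19: 19 < 25 → go left; 19 > 4 → go right; 19 > 8 → go right; 19 > 9 → go right; 19 > 14 → go right. Place as right child of 14.
Insert 31: 31 > 25 → go right; 31 < 33 → go left. Place as left child of 33.
Insert 10: 10 < 25 → go left; 10 > 4 → go right; 10 > 8 → go right; 10 > 9 → go right; 10 < 14 → go left. Place as left child of 14.
Insert 17: 17 < 25 → go left; 17 > 4 → go right; 17 > 8 → go right; 17 > 9 → go right; 17 > 14 → go right; 17 < 19 → go left. Place as left child of 19.
Insert 44: 44 > 25 → go right; 44 > 33 → go right. Place as right child of 33.
Insert 38: 38 > 25 → go right; 38 > 33 → go right; 38 < 44 → go left. Place as left child of 44.
Insert 2: 2 < 25 → go left; 2 < 4 → go left. Place as left child of 4.

The deepest node is 17 at depth 6.

6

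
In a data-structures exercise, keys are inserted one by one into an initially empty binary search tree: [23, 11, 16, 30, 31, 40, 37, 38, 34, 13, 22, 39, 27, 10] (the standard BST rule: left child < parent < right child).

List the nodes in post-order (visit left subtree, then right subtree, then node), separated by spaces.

Insert 23: tree is empty, so 23 becomes the root.
Insert 11: 11 < 23 → go left. Place as left child of 23.
Insert 16: 16 < 23 → go left; 16 > 11 → go right. Place as right child of 11.
Insert 30: 30 > 23 → go right. Place as right child of 23.
Insert 31: 31 > 23 → go right; 31 > 30 → go right. Place as right child of 30.
Insert 40: 40 > 23 → go right; 40 > 30 → go right; 40 > 31 → go right. Place as right child of 31.
Insert 37: 37 > 23 → go right; 37 > 30 → go right; 37 > 31 → go right; 37 < 40 → go left. Place as left child of 40.
Insert 38: 38 > 23 → go right; 38 > 30 → go right; 38 > 31 → go right; 38 < 40 → go left; 38 > 37 → go right. Place as right child of 37.
Insert 34: 34 > 23 → go right; 34 > 30 → go right; 34 > 31 → go right; 34 < 40 → go left; 34 < 37 → go left. Place as left child of 37.
Insert 13: 13 < 23 → go left; 13 > 11 → go right; 13 < 16 → go left. Place as left child of 16.
Insert 22: 22 < 23 → go left; 22 > 11 → go right; 22 > 16 → go right. Place as right child of 16.
Insert 39: 39 > 23 → go right; 39 > 30 → go right; 39 > 31 → go right; 39 < 40 → go left; 39 > 37 → go right; 39 > 38 → go right. Place as right child of 38.
Insert 27: 27 > 23 → go right; 27 < 30 → go left. Place as left child of 30.
Insert 10: 10 < 23 → go left; 10 < 11 → go left. Place as left child of 11.

10 13 22 16 11 27 34 39 38 37 40 31 30 23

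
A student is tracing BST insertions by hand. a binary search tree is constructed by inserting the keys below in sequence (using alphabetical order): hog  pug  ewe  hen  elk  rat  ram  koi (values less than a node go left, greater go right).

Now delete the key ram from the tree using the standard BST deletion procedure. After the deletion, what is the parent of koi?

pug

hog: root
pug: right child of hog (depth 1)
ewe: left child of hog (depth 1)
hen: right child of ewe (depth 2)
elk: left child of ewe (depth 2)
rat: right child of pug (depth 2)
ram: left child of rat (depth 3)
koi: left child of pug (depth 2)

Delete ram (at most one child — splice it out).
After deletion, koi's parent is pug.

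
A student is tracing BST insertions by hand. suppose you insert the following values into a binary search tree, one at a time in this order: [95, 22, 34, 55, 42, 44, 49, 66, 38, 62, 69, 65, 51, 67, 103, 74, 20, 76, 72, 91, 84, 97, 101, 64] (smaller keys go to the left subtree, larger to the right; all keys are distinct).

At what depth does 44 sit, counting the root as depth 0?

Insert 95: tree is empty, so 95 becomes the root.
Insert 22: 22 < 95 → go left. Place as left child of 95.
Insert 34: 34 < 95 → go left; 34 > 22 → go right. Place as right child of 22.
Insert 55: 55 < 95 → go left; 55 > 22 → go right; 55 > 34 → go right. Place as right child of 34.
Insert 42: 42 < 95 → go left; 42 > 22 → go right; 42 > 34 → go right; 42 < 55 → go left. Place as left child of 55.
Insert 44: 44 < 95 → go left; 44 > 22 → go right; 44 > 34 → go right; 44 < 55 → go left; 44 > 42 → go right. Place as right child of 42.
Insert 49: 49 < 95 → go left; 49 > 22 → go right; 49 > 34 → go right; 49 < 55 → go left; 49 > 42 → go right; 49 > 44 → go right. Place as right child of 44.
Insert 66: 66 < 95 → go left; 66 > 22 → go right; 66 > 34 → go right; 66 > 55 → go right. Place as right child of 55.
Insert 38: 38 < 95 → go left; 38 > 22 → go right; 38 > 34 → go right; 38 < 55 → go left; 38 < 42 → go left. Place as left child of 42.
Insert 62: 62 < 95 → go left; 62 > 22 → go right; 62 > 34 → go right; 62 > 55 → go right; 62 < 66 → go left. Place as left child of 66.
Insert 69: 69 < 95 → go left; 69 > 22 → go right; 69 > 34 → go right; 69 > 55 → go right; 69 > 66 → go right. Place as right child of 66.
Insert 65: 65 < 95 → go left; 65 > 22 → go right; 65 > 34 → go right; 65 > 55 → go right; 65 < 66 → go left; 65 > 62 → go right. Place as right child of 62.
Insert 51: 51 < 95 → go left; 51 > 22 → go right; 51 > 34 → go right; 51 < 55 → go left; 51 > 42 → go right; 51 > 44 → go right; 51 > 49 → go right. Place as right child of 49.
Insert 67: 67 < 95 → go left; 67 > 22 → go right; 67 > 34 → go right; 67 > 55 → go right; 67 > 66 → go right; 67 < 69 → go left. Place as left child of 69.
Insert 103: 103 > 95 → go right. Place as right child of 95.
Insert 74: 74 < 95 → go left; 74 > 22 → go right; 74 > 34 → go right; 74 > 55 → go right; 74 > 66 → go right; 74 > 69 → go right. Place as right child of 69.
Insert 20: 20 < 95 → go left; 20 < 22 → go left. Place as left child of 22.
Insert 76: 76 < 95 → go left; 76 > 22 → go right; 76 > 34 → go right; 76 > 55 → go right; 76 > 66 → go right; 76 > 69 → go right; 76 > 74 → go right. Place as right child of 74.
Insert 72: 72 < 95 → go left; 72 > 22 → go right; 72 > 34 → go right; 72 > 55 → go right; 72 > 66 → go right; 72 > 69 → go right; 72 < 74 → go left. Place as left child of 74.
Insert 91: 91 < 95 → go left; 91 > 22 → go right; 91 > 34 → go right; 91 > 55 → go right; 91 > 66 → go right; 91 > 69 → go right; 91 > 74 → go right; 91 > 76 → go right. Place as right child of 76.
Insert 84: 84 < 95 → go left; 84 > 22 → go right; 84 > 34 → go right; 84 > 55 → go right; 84 > 66 → go right; 84 > 69 → go right; 84 > 74 → go right; 84 > 76 → go right; 84 < 91 → go left. Place as left child of 91.
Insert 97: 97 > 95 → go right; 97 < 103 → go left. Place as left child of 103.
Insert 101: 101 > 95 → go right; 101 < 103 → go left; 101 > 97 → go right. Place as right child of 97.
Insert 64: 64 < 95 → go left; 64 > 22 → go right; 64 > 34 → go right; 64 > 55 → go right; 64 < 66 → go left; 64 > 62 → go right; 64 < 65 → go left. Place as left child of 65.

Path to 44: 95 → 22 → 34 → 55 → 42 → 44, which is 5 edges.

5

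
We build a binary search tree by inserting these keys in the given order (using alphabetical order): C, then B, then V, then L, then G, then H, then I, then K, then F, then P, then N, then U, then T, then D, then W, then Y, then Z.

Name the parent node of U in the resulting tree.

P

Insert C: tree is empty, so C becomes the root.
Insert B: B < C → go left. Place as left child of C.
Insert V: V > C → go right. Place as right child of C.
Insert L: L > C → go right; L < V → go left. Place as left child of V.
Insert G: G > C → go right; G < V → go left; G < L → go left. Place as left child of L.
Insert H: H > C → go right; H < V → go left; H < L → go left; H > G → go right. Place as right child of G.
Insert I: I > C → go right; I < V → go left; I < L → go left; I > G → go right; I > H → go right. Place as right child of H.
Insert K: K > C → go right; K < V → go left; K < L → go left; K > G → go right; K > H → go right; K > I → go right. Place as right child of I.
Insert F: F > C → go right; F < V → go left; F < L → go left; F < G → go left. Place as left child of G.
Insert P: P > C → go right; P < V → go left; P > L → go right. Place as right child of L.
Insert N: N > C → go right; N < V → go left; N > L → go right; N < P → go left. Place as left child of P.
Insert U: U > C → go right; U < V → go left; U > L → go right; U > P → go right. Place as right child of P.
Insert T: T > C → go right; T < V → go left; T > L → go right; T > P → go right; T < U → go left. Place as left child of U.
Insert D: D > C → go right; D < V → go left; D < L → go left; D < G → go left; D < F → go left. Place as left child of F.
Insert W: W > C → go right; W > V → go right. Place as right child of V.
Insert Y: Y > C → go right; Y > V → go right; Y > W → go right. Place as right child of W.
Insert Z: Z > C → go right; Z > V → go right; Z > W → go right; Z > Y → go right. Place as right child of Y.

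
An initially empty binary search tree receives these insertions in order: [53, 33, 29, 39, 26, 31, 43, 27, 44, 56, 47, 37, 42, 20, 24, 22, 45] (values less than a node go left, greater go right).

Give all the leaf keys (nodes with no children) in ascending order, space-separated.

Resulting structure (node: left, right):
  53: L=33, R=56
  33: L=29, R=39
  29: L=26, R=31
  39: L=37, R=43
  26: L=20, R=27
  31: L=–, R=–
  43: L=42, R=44
  27: L=–, R=–
  44: L=–, R=47
  56: L=–, R=–
  47: L=45, R=–
  37: L=–, R=–
  42: L=–, R=–
  20: L=–, R=24
  24: L=22, R=–
  22: L=–, R=–
  45: L=–, R=–

22 27 31 37 42 45 56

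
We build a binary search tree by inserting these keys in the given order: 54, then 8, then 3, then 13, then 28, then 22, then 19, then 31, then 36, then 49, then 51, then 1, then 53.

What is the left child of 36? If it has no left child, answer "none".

54: root
8: left child of 54 (depth 1)
3: left child of 8 (depth 2)
13: right child of 8 (depth 2)
28: right child of 13 (depth 3)
22: left child of 28 (depth 4)
19: left child of 22 (depth 5)
31: right child of 28 (depth 4)
36: right child of 31 (depth 5)
49: right child of 36 (depth 6)
51: right child of 49 (depth 7)
1: left child of 3 (depth 3)
53: right child of 51 (depth 8)

none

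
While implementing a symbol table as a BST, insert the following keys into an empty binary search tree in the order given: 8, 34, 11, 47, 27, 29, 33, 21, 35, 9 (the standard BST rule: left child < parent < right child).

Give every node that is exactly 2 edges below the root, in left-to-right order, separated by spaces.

11 47

Resulting structure (node: left, right):
  8: L=–, R=34
  34: L=11, R=47
  11: L=9, R=27
  47: L=35, R=–
  27: L=21, R=29
  29: L=–, R=33
  33: L=–, R=–
  21: L=–, R=–
  35: L=–, R=–
  9: L=–, R=–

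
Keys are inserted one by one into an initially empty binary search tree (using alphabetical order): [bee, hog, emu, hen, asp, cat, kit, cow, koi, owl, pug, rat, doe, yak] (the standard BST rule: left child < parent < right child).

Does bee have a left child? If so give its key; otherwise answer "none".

asp

bee: root
hog: right child of bee (depth 1)
emu: left child of hog (depth 2)
hen: right child of emu (depth 3)
asp: left child of bee (depth 1)
cat: left child of emu (depth 3)
kit: right child of hog (depth 2)
cow: right child of cat (depth 4)
koi: right child of kit (depth 3)
owl: right child of koi (depth 4)
pug: right child of owl (depth 5)
rat: right child of pug (depth 6)
doe: right child of cow (depth 5)
yak: right child of rat (depth 7)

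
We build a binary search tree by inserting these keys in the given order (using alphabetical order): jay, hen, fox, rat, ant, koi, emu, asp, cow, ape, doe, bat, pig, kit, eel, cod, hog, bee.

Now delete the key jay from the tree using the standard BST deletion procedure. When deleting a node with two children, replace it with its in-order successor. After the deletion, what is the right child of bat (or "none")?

jay: root
hen: left child of jay (depth 1)
fox: left child of hen (depth 2)
rat: right child of jay (depth 1)
ant: left child of fox (depth 3)
koi: left child of rat (depth 2)
emu: right child of ant (depth 4)
asp: left child of emu (depth 5)
cow: right child of asp (depth 6)
ape: left child of asp (depth 6)
doe: right child of cow (depth 7)
bat: left child of cow (depth 7)
pig: right child of koi (depth 3)
kit: left child of koi (depth 3)
eel: right child of doe (depth 8)
cod: right child of bat (depth 8)
hog: right child of hen (depth 2)
bee: left child of cod (depth 9)

Delete jay (two children — replace with in-order successor).
After deletion, bat's right child: cod.

cod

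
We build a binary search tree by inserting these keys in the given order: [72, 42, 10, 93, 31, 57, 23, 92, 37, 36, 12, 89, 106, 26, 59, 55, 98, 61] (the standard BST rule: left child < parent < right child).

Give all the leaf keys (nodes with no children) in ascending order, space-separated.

12 26 36 55 61 89 98

72: root
42: left child of 72 (depth 1)
10: left child of 42 (depth 2)
93: right child of 72 (depth 1)
31: right child of 10 (depth 3)
57: right child of 42 (depth 2)
23: left child of 31 (depth 4)
92: left child of 93 (depth 2)
37: right child of 31 (depth 4)
36: left child of 37 (depth 5)
12: left child of 23 (depth 5)
89: left child of 92 (depth 3)
106: right child of 93 (depth 2)
26: right child of 23 (depth 5)
59: right child of 57 (depth 3)
55: left child of 57 (depth 3)
98: left child of 106 (depth 3)
61: right child of 59 (depth 4)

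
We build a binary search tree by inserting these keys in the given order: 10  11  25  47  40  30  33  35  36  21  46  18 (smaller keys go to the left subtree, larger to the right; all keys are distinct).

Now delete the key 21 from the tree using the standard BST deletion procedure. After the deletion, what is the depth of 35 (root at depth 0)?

7

Insert 10: tree is empty, so 10 becomes the root.
Insert 11: 11 > 10 → go right. Place as right child of 10.
Insert 25: 25 > 10 → go right; 25 > 11 → go right. Place as right child of 11.
Insert 47: 47 > 10 → go right; 47 > 11 → go right; 47 > 25 → go right. Place as right child of 25.
Insert 40: 40 > 10 → go right; 40 > 11 → go right; 40 > 25 → go right; 40 < 47 → go left. Place as left child of 47.
Insert 30: 30 > 10 → go right; 30 > 11 → go right; 30 > 25 → go right; 30 < 47 → go left; 30 < 40 → go left. Place as left child of 40.
Insert 33: 33 > 10 → go right; 33 > 11 → go right; 33 > 25 → go right; 33 < 47 → go left; 33 < 40 → go left; 33 > 30 → go right. Place as right child of 30.
Insert 35: 35 > 10 → go right; 35 > 11 → go right; 35 > 25 → go right; 35 < 47 → go left; 35 < 40 → go left; 35 > 30 → go right; 35 > 33 → go right. Place as right child of 33.
Insert 36: 36 > 10 → go right; 36 > 11 → go right; 36 > 25 → go right; 36 < 47 → go left; 36 < 40 → go left; 36 > 30 → go right; 36 > 33 → go right; 36 > 35 → go right. Place as right child of 35.
Insert 21: 21 > 10 → go right; 21 > 11 → go right; 21 < 25 → go left. Place as left child of 25.
Insert 46: 46 > 10 → go right; 46 > 11 → go right; 46 > 25 → go right; 46 < 47 → go left; 46 > 40 → go right. Place as right child of 40.
Insert 18: 18 > 10 → go right; 18 > 11 → go right; 18 < 25 → go left; 18 < 21 → go left. Place as left child of 21.

Delete 21 (at most one child — splice it out).
After deletion, path to 35: 10 → 11 → 25 → 47 → 40 → 30 → 33 → 35.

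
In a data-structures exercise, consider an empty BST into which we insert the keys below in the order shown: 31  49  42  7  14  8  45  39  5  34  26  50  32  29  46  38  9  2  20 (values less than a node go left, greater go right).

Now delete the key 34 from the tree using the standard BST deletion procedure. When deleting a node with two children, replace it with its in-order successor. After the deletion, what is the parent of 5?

7

Resulting structure (node: left, right):
  31: L=7, R=49
  49: L=42, R=50
  42: L=39, R=45
  7: L=5, R=14
  14: L=8, R=26
  8: L=–, R=9
  45: L=–, R=46
  39: L=34, R=–
  5: L=2, R=–
  34: L=32, R=38
  26: L=20, R=29
  50: L=–, R=–
  32: L=–, R=–
  29: L=–, R=–
  46: L=–, R=–
  38: L=–, R=–
  9: L=–, R=–
  2: L=–, R=–
  20: L=–, R=–

Delete 34 (two children — replace with in-order successor).
After deletion, 5's parent is 7.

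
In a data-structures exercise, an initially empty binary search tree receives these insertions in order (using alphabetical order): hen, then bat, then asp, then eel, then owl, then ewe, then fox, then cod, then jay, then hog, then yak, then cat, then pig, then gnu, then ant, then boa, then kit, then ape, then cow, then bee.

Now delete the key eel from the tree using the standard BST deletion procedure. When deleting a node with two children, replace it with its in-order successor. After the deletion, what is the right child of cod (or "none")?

hen: root
bat: left child of hen (depth 1)
asp: left child of bat (depth 2)
eel: right child of bat (depth 2)
owl: right child of hen (depth 1)
ewe: right child of eel (depth 3)
fox: right child of ewe (depth 4)
cod: left child of eel (depth 3)
jay: left child of owl (depth 2)
hog: left child of jay (depth 3)
yak: right child of owl (depth 2)
cat: left child of cod (depth 4)
pig: left child of yak (depth 3)
gnu: right child of fox (depth 5)
ant: left child of asp (depth 3)
boa: left child of cat (depth 5)
kit: right child of jay (depth 3)
ape: right child of ant (depth 4)
cow: right child of cod (depth 4)
bee: left child of boa (depth 6)

Delete eel (two children — replace with in-order successor).
After deletion, cod's right child: cow.

cow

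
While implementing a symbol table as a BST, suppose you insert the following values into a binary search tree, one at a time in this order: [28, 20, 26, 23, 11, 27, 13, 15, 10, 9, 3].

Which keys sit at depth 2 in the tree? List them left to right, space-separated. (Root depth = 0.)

11 26

28: root
20: left child of 28 (depth 1)
26: right child of 20 (depth 2)
23: left child of 26 (depth 3)
11: left child of 20 (depth 2)
27: right child of 26 (depth 3)
13: right child of 11 (depth 3)
15: right child of 13 (depth 4)
10: left child of 11 (depth 3)
9: left child of 10 (depth 4)
3: left child of 9 (depth 5)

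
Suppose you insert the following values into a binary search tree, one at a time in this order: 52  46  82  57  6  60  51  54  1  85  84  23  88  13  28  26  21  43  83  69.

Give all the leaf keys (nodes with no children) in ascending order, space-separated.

Insert 52: tree is empty, so 52 becomes the root.
Insert 46: 46 < 52 → go left. Place as left child of 52.
Insert 82: 82 > 52 → go right. Place as right child of 52.
Insert 57: 57 > 52 → go right; 57 < 82 → go left. Place as left child of 82.
Insert 6: 6 < 52 → go left; 6 < 46 → go left. Place as left child of 46.
Insert 60: 60 > 52 → go right; 60 < 82 → go left; 60 > 57 → go right. Place as right child of 57.
Insert 51: 51 < 52 → go left; 51 > 46 → go right. Place as right child of 46.
Insert 54: 54 > 52 → go right; 54 < 82 → go left; 54 < 57 → go left. Place as left child of 57.
Insert 1: 1 < 52 → go left; 1 < 46 → go left; 1 < 6 → go left. Place as left child of 6.
Insert 85: 85 > 52 → go right; 85 > 82 → go right. Place as right child of 82.
Insert 84: 84 > 52 → go right; 84 > 82 → go right; 84 < 85 → go left. Place as left child of 85.
Insert 23: 23 < 52 → go left; 23 < 46 → go left; 23 > 6 → go right. Place as right child of 6.
Insert 88: 88 > 52 → go right; 88 > 82 → go right; 88 > 85 → go right. Place as right child of 85.
Insert 13: 13 < 52 → go left; 13 < 46 → go left; 13 > 6 → go right; 13 < 23 → go left. Place as left child of 23.
Insert 28: 28 < 52 → go left; 28 < 46 → go left; 28 > 6 → go right; 28 > 23 → go right. Place as right child of 23.
Insert 26: 26 < 52 → go left; 26 < 46 → go left; 26 > 6 → go right; 26 > 23 → go right; 26 < 28 → go left. Place as left child of 28.
Insert 21: 21 < 52 → go left; 21 < 46 → go left; 21 > 6 → go right; 21 < 23 → go left; 21 > 13 → go right. Place as right child of 13.
Insert 43: 43 < 52 → go left; 43 < 46 → go left; 43 > 6 → go right; 43 > 23 → go right; 43 > 28 → go right. Place as right child of 28.
Insert 83: 83 > 52 → go right; 83 > 82 → go right; 83 < 85 → go left; 83 < 84 → go left. Place as left child of 84.
Insert 69: 69 > 52 → go right; 69 < 82 → go left; 69 > 57 → go right; 69 > 60 → go right. Place as right child of 60.

1 21 26 43 51 54 69 83 88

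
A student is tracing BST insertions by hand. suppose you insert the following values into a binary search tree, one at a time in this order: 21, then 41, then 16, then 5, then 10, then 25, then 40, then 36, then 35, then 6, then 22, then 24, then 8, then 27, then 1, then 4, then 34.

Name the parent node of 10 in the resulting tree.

5

21: root
41: right child of 21 (depth 1)
16: left child of 21 (depth 1)
5: left child of 16 (depth 2)
10: right child of 5 (depth 3)
25: left child of 41 (depth 2)
40: right child of 25 (depth 3)
36: left child of 40 (depth 4)
35: left child of 36 (depth 5)
6: left child of 10 (depth 4)
22: left child of 25 (depth 3)
24: right child of 22 (depth 4)
8: right child of 6 (depth 5)
27: left child of 35 (depth 6)
1: left child of 5 (depth 3)
4: right child of 1 (depth 4)
34: right child of 27 (depth 7)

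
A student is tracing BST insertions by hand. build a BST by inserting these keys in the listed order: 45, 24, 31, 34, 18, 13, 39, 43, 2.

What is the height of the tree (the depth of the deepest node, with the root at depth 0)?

Resulting structure (node: left, right):
  45: L=24, R=–
  24: L=18, R=31
  31: L=–, R=34
  34: L=–, R=39
  18: L=13, R=–
  13: L=2, R=–
  39: L=–, R=43
  43: L=–, R=–
  2: L=–, R=–

The deepest node is 43 at depth 5.

5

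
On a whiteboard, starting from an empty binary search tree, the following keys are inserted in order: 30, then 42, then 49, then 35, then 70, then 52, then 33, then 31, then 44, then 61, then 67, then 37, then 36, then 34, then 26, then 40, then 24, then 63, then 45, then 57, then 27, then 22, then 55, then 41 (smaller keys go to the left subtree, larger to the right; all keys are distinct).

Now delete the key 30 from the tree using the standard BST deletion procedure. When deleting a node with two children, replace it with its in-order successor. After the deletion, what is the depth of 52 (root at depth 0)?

30: root
42: right child of 30 (depth 1)
49: right child of 42 (depth 2)
35: left child of 42 (depth 2)
70: right child of 49 (depth 3)
52: left child of 70 (depth 4)
33: left child of 35 (depth 3)
31: left child of 33 (depth 4)
44: left child of 49 (depth 3)
61: right child of 52 (depth 5)
67: right child of 61 (depth 6)
37: right child of 35 (depth 3)
36: left child of 37 (depth 4)
34: right child of 33 (depth 4)
26: left child of 30 (depth 1)
40: right child of 37 (depth 4)
24: left child of 26 (depth 2)
63: left child of 67 (depth 7)
45: right child of 44 (depth 4)
57: left child of 61 (depth 6)
27: right child of 26 (depth 2)
22: left child of 24 (depth 3)
55: left child of 57 (depth 7)
41: right child of 40 (depth 5)

Delete 30 (two children — replace with in-order successor).
After deletion, path to 52: 31 → 42 → 49 → 70 → 52.

4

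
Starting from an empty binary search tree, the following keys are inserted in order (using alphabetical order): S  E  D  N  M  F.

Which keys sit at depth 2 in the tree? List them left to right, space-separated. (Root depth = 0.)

Insert S: tree is empty, so S becomes the root.
Insert E: E < S → go left. Place as left child of S.
Insert D: D < S → go left; D < E → go left. Place as left child of E.
Insert N: N < S → go left; N > E → go right. Place as right child of E.
Insert M: M < S → go left; M > E → go right; M < N → go left. Place as left child of N.
Insert F: F < S → go left; F > E → go right; F < N → go left; F < M → go left. Place as left child of M.

D N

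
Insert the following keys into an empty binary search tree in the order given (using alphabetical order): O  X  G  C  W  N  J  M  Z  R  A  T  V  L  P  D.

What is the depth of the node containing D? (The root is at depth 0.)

3

Resulting structure (node: left, right):
  O: L=G, R=X
  X: L=W, R=Z
  G: L=C, R=N
  C: L=A, R=D
  W: L=R, R=–
  N: L=J, R=–
  J: L=–, R=M
  M: L=L, R=–
  Z: L=–, R=–
  R: L=P, R=T
  A: L=–, R=–
  T: L=–, R=V
  V: L=–, R=–
  L: L=–, R=–
  P: L=–, R=–
  D: L=–, R=–

Path to D: O → G → C → D, which is 3 edges.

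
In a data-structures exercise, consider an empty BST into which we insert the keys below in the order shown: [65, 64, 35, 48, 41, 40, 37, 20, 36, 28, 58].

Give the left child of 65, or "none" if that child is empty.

Insert 65: tree is empty, so 65 becomes the root.
Insert 64: 64 < 65 → go left. Place as left child of 65.
Insert 35: 35 < 65 → go left; 35 < 64 → go left. Place as left child of 64.
Insert 48: 48 < 65 → go left; 48 < 64 → go left; 48 > 35 → go right. Place as right child of 35.
Insert 41: 41 < 65 → go left; 41 < 64 → go left; 41 > 35 → go right; 41 < 48 → go left. Place as left child of 48.
Insert 40: 40 < 65 → go left; 40 < 64 → go left; 40 > 35 → go right; 40 < 48 → go left; 40 < 41 → go left. Place as left child of 41.
Insert 37: 37 < 65 → go left; 37 < 64 → go left; 37 > 35 → go right; 37 < 48 → go left; 37 < 41 → go left; 37 < 40 → go left. Place as left child of 40.
Insert 20: 20 < 65 → go left; 20 < 64 → go left; 20 < 35 → go left. Place as left child of 35.
Insert 36: 36 < 65 → go left; 36 < 64 → go left; 36 > 35 → go right; 36 < 48 → go left; 36 < 41 → go left; 36 < 40 → go left; 36 < 37 → go left. Place as left child of 37.
Insert 28: 28 < 65 → go left; 28 < 64 → go left; 28 < 35 → go left; 28 > 20 → go right. Place as right child of 20.
Insert 58: 58 < 65 → go left; 58 < 64 → go left; 58 > 35 → go right; 58 > 48 → go right. Place as right child of 48.

64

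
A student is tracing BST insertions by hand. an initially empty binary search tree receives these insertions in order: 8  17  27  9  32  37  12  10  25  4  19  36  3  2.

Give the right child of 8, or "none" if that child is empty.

17

8: root
17: right child of 8 (depth 1)
27: right child of 17 (depth 2)
9: left child of 17 (depth 2)
32: right child of 27 (depth 3)
37: right child of 32 (depth 4)
12: right child of 9 (depth 3)
10: left child of 12 (depth 4)
25: left child of 27 (depth 3)
4: left child of 8 (depth 1)
19: left child of 25 (depth 4)
36: left child of 37 (depth 5)
3: left child of 4 (depth 2)
2: left child of 3 (depth 3)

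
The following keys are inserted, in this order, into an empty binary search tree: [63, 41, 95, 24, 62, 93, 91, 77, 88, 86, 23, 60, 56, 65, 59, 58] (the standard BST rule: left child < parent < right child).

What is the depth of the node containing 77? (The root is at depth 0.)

63: root
41: left child of 63 (depth 1)
95: right child of 63 (depth 1)
24: left child of 41 (depth 2)
62: right child of 41 (depth 2)
93: left child of 95 (depth 2)
91: left child of 93 (depth 3)
77: left child of 91 (depth 4)
88: right child of 77 (depth 5)
86: left child of 88 (depth 6)
23: left child of 24 (depth 3)
60: left child of 62 (depth 3)
56: left child of 60 (depth 4)
65: left child of 77 (depth 5)
59: right child of 56 (depth 5)
58: left child of 59 (depth 6)

Path to 77: 63 → 95 → 93 → 91 → 77, which is 4 edges.

4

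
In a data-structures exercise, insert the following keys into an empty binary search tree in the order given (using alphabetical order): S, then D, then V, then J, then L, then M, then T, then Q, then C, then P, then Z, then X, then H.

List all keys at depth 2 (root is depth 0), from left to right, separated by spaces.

C J T Z

Resulting structure (node: left, right):
  S: L=D, R=V
  D: L=C, R=J
  V: L=T, R=Z
  J: L=H, R=L
  L: L=–, R=M
  M: L=–, R=Q
  T: L=–, R=–
  Q: L=P, R=–
  C: L=–, R=–
  P: L=–, R=–
  Z: L=X, R=–
  X: L=–, R=–
  H: L=–, R=–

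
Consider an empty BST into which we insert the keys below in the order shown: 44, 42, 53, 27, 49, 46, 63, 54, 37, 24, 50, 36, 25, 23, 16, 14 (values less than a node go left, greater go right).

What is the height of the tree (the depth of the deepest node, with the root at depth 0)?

Insert 44: tree is empty, so 44 becomes the root.
Insert 42: 42 < 44 → go left. Place as left child of 44.
Insert 53: 53 > 44 → go right. Place as right child of 44.
Insert 27: 27 < 44 → go left; 27 < 42 → go left. Place as left child of 42.
Insert 49: 49 > 44 → go right; 49 < 53 → go left. Place as left child of 53.
Insert 46: 46 > 44 → go right; 46 < 53 → go left; 46 < 49 → go left. Place as left child of 49.
Insert 63: 63 > 44 → go right; 63 > 53 → go right. Place as right child of 53.
Insert 54: 54 > 44 → go right; 54 > 53 → go right; 54 < 63 → go left. Place as left child of 63.
Insert 37: 37 < 44 → go left; 37 < 42 → go left; 37 > 27 → go right. Place as right child of 27.
Insert 24: 24 < 44 → go left; 24 < 42 → go left; 24 < 27 → go left. Place as left child of 27.
Insert 50: 50 > 44 → go right; 50 < 53 → go left; 50 > 49 → go right. Place as right child of 49.
Insert 36: 36 < 44 → go left; 36 < 42 → go left; 36 > 27 → go right; 36 < 37 → go left. Place as left child of 37.
Insert 25: 25 < 44 → go left; 25 < 42 → go left; 25 < 27 → go left; 25 > 24 → go right. Place as right child of 24.
Insert 23: 23 < 44 → go left; 23 < 42 → go left; 23 < 27 → go left; 23 < 24 → go left. Place as left child of 24.
Insert 16: 16 < 44 → go left; 16 < 42 → go left; 16 < 27 → go left; 16 < 24 → go left; 16 < 23 → go left. Place as left child of 23.
Insert 14: 14 < 44 → go left; 14 < 42 → go left; 14 < 27 → go left; 14 < 24 → go left; 14 < 23 → go left; 14 < 16 → go left. Place as left child of 16.

The deepest node is 14 at depth 6.

6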